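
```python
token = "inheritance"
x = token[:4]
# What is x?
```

token has length 11. The slice token[:4] selects indices [0, 1, 2, 3] (0->'i', 1->'n', 2->'h', 3->'e'), giving 'inhe'.

'inhe'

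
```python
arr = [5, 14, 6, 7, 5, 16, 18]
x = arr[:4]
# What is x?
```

arr has length 7. The slice arr[:4] selects indices [0, 1, 2, 3] (0->5, 1->14, 2->6, 3->7), giving [5, 14, 6, 7].

[5, 14, 6, 7]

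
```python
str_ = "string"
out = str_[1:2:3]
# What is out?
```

str_ has length 6. The slice str_[1:2:3] selects indices [1] (1->'t'), giving 't'.

't'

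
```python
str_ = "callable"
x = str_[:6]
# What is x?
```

str_ has length 8. The slice str_[:6] selects indices [0, 1, 2, 3, 4, 5] (0->'c', 1->'a', 2->'l', 3->'l', 4->'a', 5->'b'), giving 'callab'.

'callab'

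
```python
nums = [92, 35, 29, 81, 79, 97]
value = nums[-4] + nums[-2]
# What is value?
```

nums has length 6. Negative index -4 maps to positive index 6 + (-4) = 2. nums[2] = 29.
nums has length 6. Negative index -2 maps to positive index 6 + (-2) = 4. nums[4] = 79.
Sum: 29 + 79 = 108.

108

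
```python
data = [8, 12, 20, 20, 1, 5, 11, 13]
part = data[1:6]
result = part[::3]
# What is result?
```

data has length 8. The slice data[1:6] selects indices [1, 2, 3, 4, 5] (1->12, 2->20, 3->20, 4->1, 5->5), giving [12, 20, 20, 1, 5]. So part = [12, 20, 20, 1, 5]. part has length 5. The slice part[::3] selects indices [0, 3] (0->12, 3->1), giving [12, 1].

[12, 1]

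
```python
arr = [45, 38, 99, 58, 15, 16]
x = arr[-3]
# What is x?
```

arr has length 6. Negative index -3 maps to positive index 6 + (-3) = 3. arr[3] = 58.

58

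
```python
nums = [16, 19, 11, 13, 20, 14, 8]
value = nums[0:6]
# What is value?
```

nums has length 7. The slice nums[0:6] selects indices [0, 1, 2, 3, 4, 5] (0->16, 1->19, 2->11, 3->13, 4->20, 5->14), giving [16, 19, 11, 13, 20, 14].

[16, 19, 11, 13, 20, 14]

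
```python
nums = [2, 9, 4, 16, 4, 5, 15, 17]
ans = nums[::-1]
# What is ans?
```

nums has length 8. The slice nums[::-1] selects indices [7, 6, 5, 4, 3, 2, 1, 0] (7->17, 6->15, 5->5, 4->4, 3->16, 2->4, 1->9, 0->2), giving [17, 15, 5, 4, 16, 4, 9, 2].

[17, 15, 5, 4, 16, 4, 9, 2]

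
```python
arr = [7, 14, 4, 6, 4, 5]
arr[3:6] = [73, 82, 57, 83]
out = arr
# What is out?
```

arr starts as [7, 14, 4, 6, 4, 5] (length 6). The slice arr[3:6] covers indices [3, 4, 5] with values [6, 4, 5]. Replacing that slice with [73, 82, 57, 83] (different length) produces [7, 14, 4, 73, 82, 57, 83].

[7, 14, 4, 73, 82, 57, 83]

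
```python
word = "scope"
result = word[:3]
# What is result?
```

word has length 5. The slice word[:3] selects indices [0, 1, 2] (0->'s', 1->'c', 2->'o'), giving 'sco'.

'sco'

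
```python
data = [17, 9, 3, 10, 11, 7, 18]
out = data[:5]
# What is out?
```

data has length 7. The slice data[:5] selects indices [0, 1, 2, 3, 4] (0->17, 1->9, 2->3, 3->10, 4->11), giving [17, 9, 3, 10, 11].

[17, 9, 3, 10, 11]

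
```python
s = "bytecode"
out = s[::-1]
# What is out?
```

s has length 8. The slice s[::-1] selects indices [7, 6, 5, 4, 3, 2, 1, 0] (7->'e', 6->'d', 5->'o', 4->'c', 3->'e', 2->'t', 1->'y', 0->'b'), giving 'edocetyb'.

'edocetyb'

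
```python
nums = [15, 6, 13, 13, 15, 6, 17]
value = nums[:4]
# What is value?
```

nums has length 7. The slice nums[:4] selects indices [0, 1, 2, 3] (0->15, 1->6, 2->13, 3->13), giving [15, 6, 13, 13].

[15, 6, 13, 13]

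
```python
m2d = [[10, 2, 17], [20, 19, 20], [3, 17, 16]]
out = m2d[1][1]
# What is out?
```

m2d[1] = [20, 19, 20]. Taking column 1 of that row yields 19.

19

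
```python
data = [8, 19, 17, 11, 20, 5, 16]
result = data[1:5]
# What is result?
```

data has length 7. The slice data[1:5] selects indices [1, 2, 3, 4] (1->19, 2->17, 3->11, 4->20), giving [19, 17, 11, 20].

[19, 17, 11, 20]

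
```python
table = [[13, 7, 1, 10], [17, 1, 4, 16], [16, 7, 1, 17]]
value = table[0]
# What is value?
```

table has 3 rows. Row 0 is [13, 7, 1, 10].

[13, 7, 1, 10]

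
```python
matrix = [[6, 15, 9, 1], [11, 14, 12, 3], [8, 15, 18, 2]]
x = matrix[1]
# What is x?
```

matrix has 3 rows. Row 1 is [11, 14, 12, 3].

[11, 14, 12, 3]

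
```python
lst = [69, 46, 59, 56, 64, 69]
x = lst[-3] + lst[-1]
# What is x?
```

lst has length 6. Negative index -3 maps to positive index 6 + (-3) = 3. lst[3] = 56.
lst has length 6. Negative index -1 maps to positive index 6 + (-1) = 5. lst[5] = 69.
Sum: 56 + 69 = 125.

125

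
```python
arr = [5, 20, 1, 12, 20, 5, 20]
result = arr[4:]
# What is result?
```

arr has length 7. The slice arr[4:] selects indices [4, 5, 6] (4->20, 5->5, 6->20), giving [20, 5, 20].

[20, 5, 20]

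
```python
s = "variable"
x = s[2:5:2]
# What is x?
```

s has length 8. The slice s[2:5:2] selects indices [2, 4] (2->'r', 4->'a'), giving 'ra'.

'ra'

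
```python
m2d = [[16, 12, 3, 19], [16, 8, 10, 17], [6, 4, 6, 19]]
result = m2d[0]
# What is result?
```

m2d has 3 rows. Row 0 is [16, 12, 3, 19].

[16, 12, 3, 19]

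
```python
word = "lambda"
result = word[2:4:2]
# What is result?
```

word has length 6. The slice word[2:4:2] selects indices [2] (2->'m'), giving 'm'.

'm'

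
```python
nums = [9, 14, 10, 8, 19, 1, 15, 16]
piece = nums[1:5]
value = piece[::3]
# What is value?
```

nums has length 8. The slice nums[1:5] selects indices [1, 2, 3, 4] (1->14, 2->10, 3->8, 4->19), giving [14, 10, 8, 19]. So piece = [14, 10, 8, 19]. piece has length 4. The slice piece[::3] selects indices [0, 3] (0->14, 3->19), giving [14, 19].

[14, 19]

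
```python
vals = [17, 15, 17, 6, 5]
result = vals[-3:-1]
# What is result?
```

vals has length 5. The slice vals[-3:-1] selects indices [2, 3] (2->17, 3->6), giving [17, 6].

[17, 6]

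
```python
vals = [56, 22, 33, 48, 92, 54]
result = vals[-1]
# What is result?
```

vals has length 6. Negative index -1 maps to positive index 6 + (-1) = 5. vals[5] = 54.

54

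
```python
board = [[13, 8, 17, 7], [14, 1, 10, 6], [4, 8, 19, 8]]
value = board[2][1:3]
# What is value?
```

board[2] = [4, 8, 19, 8]. board[2] has length 4. The slice board[2][1:3] selects indices [1, 2] (1->8, 2->19), giving [8, 19].

[8, 19]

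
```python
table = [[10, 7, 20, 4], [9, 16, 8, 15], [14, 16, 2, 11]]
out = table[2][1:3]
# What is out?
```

table[2] = [14, 16, 2, 11]. table[2] has length 4. The slice table[2][1:3] selects indices [1, 2] (1->16, 2->2), giving [16, 2].

[16, 2]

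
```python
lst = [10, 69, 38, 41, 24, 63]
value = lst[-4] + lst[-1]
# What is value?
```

lst has length 6. Negative index -4 maps to positive index 6 + (-4) = 2. lst[2] = 38.
lst has length 6. Negative index -1 maps to positive index 6 + (-1) = 5. lst[5] = 63.
Sum: 38 + 63 = 101.

101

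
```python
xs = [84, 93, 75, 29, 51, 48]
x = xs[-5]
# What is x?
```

xs has length 6. Negative index -5 maps to positive index 6 + (-5) = 1. xs[1] = 93.

93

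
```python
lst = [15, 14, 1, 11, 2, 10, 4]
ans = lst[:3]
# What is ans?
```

lst has length 7. The slice lst[:3] selects indices [0, 1, 2] (0->15, 1->14, 2->1), giving [15, 14, 1].

[15, 14, 1]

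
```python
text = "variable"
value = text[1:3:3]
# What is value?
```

text has length 8. The slice text[1:3:3] selects indices [1] (1->'a'), giving 'a'.

'a'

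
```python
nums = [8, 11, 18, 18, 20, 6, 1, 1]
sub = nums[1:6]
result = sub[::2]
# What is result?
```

nums has length 8. The slice nums[1:6] selects indices [1, 2, 3, 4, 5] (1->11, 2->18, 3->18, 4->20, 5->6), giving [11, 18, 18, 20, 6]. So sub = [11, 18, 18, 20, 6]. sub has length 5. The slice sub[::2] selects indices [0, 2, 4] (0->11, 2->18, 4->6), giving [11, 18, 6].

[11, 18, 6]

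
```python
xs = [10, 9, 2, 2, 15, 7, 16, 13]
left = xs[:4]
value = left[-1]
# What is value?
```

xs has length 8. The slice xs[:4] selects indices [0, 1, 2, 3] (0->10, 1->9, 2->2, 3->2), giving [10, 9, 2, 2]. So left = [10, 9, 2, 2]. Then left[-1] = 2.

2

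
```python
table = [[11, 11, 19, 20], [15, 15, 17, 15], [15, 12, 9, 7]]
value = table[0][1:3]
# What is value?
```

table[0] = [11, 11, 19, 20]. table[0] has length 4. The slice table[0][1:3] selects indices [1, 2] (1->11, 2->19), giving [11, 19].

[11, 19]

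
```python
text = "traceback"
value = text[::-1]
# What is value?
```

text has length 9. The slice text[::-1] selects indices [8, 7, 6, 5, 4, 3, 2, 1, 0] (8->'k', 7->'c', 6->'a', 5->'b', 4->'e', 3->'c', 2->'a', 1->'r', 0->'t'), giving 'kcabecart'.

'kcabecart'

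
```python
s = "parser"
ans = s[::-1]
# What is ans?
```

s has length 6. The slice s[::-1] selects indices [5, 4, 3, 2, 1, 0] (5->'r', 4->'e', 3->'s', 2->'r', 1->'a', 0->'p'), giving 'resrap'.

'resrap'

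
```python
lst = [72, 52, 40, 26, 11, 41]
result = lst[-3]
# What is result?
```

lst has length 6. Negative index -3 maps to positive index 6 + (-3) = 3. lst[3] = 26.

26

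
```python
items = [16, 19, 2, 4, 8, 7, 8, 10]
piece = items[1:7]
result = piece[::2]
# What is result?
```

items has length 8. The slice items[1:7] selects indices [1, 2, 3, 4, 5, 6] (1->19, 2->2, 3->4, 4->8, 5->7, 6->8), giving [19, 2, 4, 8, 7, 8]. So piece = [19, 2, 4, 8, 7, 8]. piece has length 6. The slice piece[::2] selects indices [0, 2, 4] (0->19, 2->4, 4->7), giving [19, 4, 7].

[19, 4, 7]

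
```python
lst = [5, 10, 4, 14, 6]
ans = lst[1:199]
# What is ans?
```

lst has length 5. The slice lst[1:199] selects indices [1, 2, 3, 4] (1->10, 2->4, 3->14, 4->6), giving [10, 4, 14, 6].

[10, 4, 14, 6]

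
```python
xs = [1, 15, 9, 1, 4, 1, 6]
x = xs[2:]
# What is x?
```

xs has length 7. The slice xs[2:] selects indices [2, 3, 4, 5, 6] (2->9, 3->1, 4->4, 5->1, 6->6), giving [9, 1, 4, 1, 6].

[9, 1, 4, 1, 6]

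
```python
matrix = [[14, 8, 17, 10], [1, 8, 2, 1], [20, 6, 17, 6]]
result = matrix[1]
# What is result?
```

matrix has 3 rows. Row 1 is [1, 8, 2, 1].

[1, 8, 2, 1]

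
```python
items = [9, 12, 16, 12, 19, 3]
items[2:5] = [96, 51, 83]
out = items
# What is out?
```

items starts as [9, 12, 16, 12, 19, 3] (length 6). The slice items[2:5] covers indices [2, 3, 4] with values [16, 12, 19]. Replacing that slice with [96, 51, 83] (same length) produces [9, 12, 96, 51, 83, 3].

[9, 12, 96, 51, 83, 3]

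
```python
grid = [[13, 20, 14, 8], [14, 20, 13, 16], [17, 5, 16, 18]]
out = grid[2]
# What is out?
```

grid has 3 rows. Row 2 is [17, 5, 16, 18].

[17, 5, 16, 18]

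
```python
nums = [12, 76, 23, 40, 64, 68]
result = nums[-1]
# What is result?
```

nums has length 6. Negative index -1 maps to positive index 6 + (-1) = 5. nums[5] = 68.

68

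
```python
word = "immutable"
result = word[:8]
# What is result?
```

word has length 9. The slice word[:8] selects indices [0, 1, 2, 3, 4, 5, 6, 7] (0->'i', 1->'m', 2->'m', 3->'u', 4->'t', 5->'a', 6->'b', 7->'l'), giving 'immutabl'.

'immutabl'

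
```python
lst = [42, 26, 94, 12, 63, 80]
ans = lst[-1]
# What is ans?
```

lst has length 6. Negative index -1 maps to positive index 6 + (-1) = 5. lst[5] = 80.

80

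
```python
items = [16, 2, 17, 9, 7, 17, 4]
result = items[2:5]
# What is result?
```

items has length 7. The slice items[2:5] selects indices [2, 3, 4] (2->17, 3->9, 4->7), giving [17, 9, 7].

[17, 9, 7]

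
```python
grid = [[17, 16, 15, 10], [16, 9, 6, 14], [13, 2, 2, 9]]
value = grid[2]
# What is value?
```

grid has 3 rows. Row 2 is [13, 2, 2, 9].

[13, 2, 2, 9]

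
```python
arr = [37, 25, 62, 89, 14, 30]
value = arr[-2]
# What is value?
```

arr has length 6. Negative index -2 maps to positive index 6 + (-2) = 4. arr[4] = 14.

14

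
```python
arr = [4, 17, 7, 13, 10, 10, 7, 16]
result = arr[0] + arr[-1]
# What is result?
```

arr has length 8. arr[0] = 4.
arr has length 8. Negative index -1 maps to positive index 8 + (-1) = 7. arr[7] = 16.
Sum: 4 + 16 = 20.

20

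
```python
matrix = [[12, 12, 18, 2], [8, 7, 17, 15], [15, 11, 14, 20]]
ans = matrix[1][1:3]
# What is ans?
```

matrix[1] = [8, 7, 17, 15]. matrix[1] has length 4. The slice matrix[1][1:3] selects indices [1, 2] (1->7, 2->17), giving [7, 17].

[7, 17]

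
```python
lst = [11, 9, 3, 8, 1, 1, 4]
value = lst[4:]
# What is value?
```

lst has length 7. The slice lst[4:] selects indices [4, 5, 6] (4->1, 5->1, 6->4), giving [1, 1, 4].

[1, 1, 4]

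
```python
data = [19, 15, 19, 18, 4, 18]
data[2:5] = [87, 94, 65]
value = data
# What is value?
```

data starts as [19, 15, 19, 18, 4, 18] (length 6). The slice data[2:5] covers indices [2, 3, 4] with values [19, 18, 4]. Replacing that slice with [87, 94, 65] (same length) produces [19, 15, 87, 94, 65, 18].

[19, 15, 87, 94, 65, 18]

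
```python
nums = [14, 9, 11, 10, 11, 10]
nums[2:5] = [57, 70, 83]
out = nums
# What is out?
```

nums starts as [14, 9, 11, 10, 11, 10] (length 6). The slice nums[2:5] covers indices [2, 3, 4] with values [11, 10, 11]. Replacing that slice with [57, 70, 83] (same length) produces [14, 9, 57, 70, 83, 10].

[14, 9, 57, 70, 83, 10]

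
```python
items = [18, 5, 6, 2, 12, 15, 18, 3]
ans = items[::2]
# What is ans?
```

items has length 8. The slice items[::2] selects indices [0, 2, 4, 6] (0->18, 2->6, 4->12, 6->18), giving [18, 6, 12, 18].

[18, 6, 12, 18]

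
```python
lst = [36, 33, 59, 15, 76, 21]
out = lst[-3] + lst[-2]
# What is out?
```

lst has length 6. Negative index -3 maps to positive index 6 + (-3) = 3. lst[3] = 15.
lst has length 6. Negative index -2 maps to positive index 6 + (-2) = 4. lst[4] = 76.
Sum: 15 + 76 = 91.

91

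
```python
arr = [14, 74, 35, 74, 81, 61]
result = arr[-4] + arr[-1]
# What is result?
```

arr has length 6. Negative index -4 maps to positive index 6 + (-4) = 2. arr[2] = 35.
arr has length 6. Negative index -1 maps to positive index 6 + (-1) = 5. arr[5] = 61.
Sum: 35 + 61 = 96.

96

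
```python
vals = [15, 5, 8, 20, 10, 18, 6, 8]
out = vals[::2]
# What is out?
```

vals has length 8. The slice vals[::2] selects indices [0, 2, 4, 6] (0->15, 2->8, 4->10, 6->6), giving [15, 8, 10, 6].

[15, 8, 10, 6]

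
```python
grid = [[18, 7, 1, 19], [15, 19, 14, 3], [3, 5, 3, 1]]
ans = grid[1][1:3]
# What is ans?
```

grid[1] = [15, 19, 14, 3]. grid[1] has length 4. The slice grid[1][1:3] selects indices [1, 2] (1->19, 2->14), giving [19, 14].

[19, 14]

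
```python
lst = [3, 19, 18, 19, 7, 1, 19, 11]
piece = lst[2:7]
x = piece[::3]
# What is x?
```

lst has length 8. The slice lst[2:7] selects indices [2, 3, 4, 5, 6] (2->18, 3->19, 4->7, 5->1, 6->19), giving [18, 19, 7, 1, 19]. So piece = [18, 19, 7, 1, 19]. piece has length 5. The slice piece[::3] selects indices [0, 3] (0->18, 3->1), giving [18, 1].

[18, 1]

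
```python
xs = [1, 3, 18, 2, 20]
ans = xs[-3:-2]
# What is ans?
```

xs has length 5. The slice xs[-3:-2] selects indices [2] (2->18), giving [18].

[18]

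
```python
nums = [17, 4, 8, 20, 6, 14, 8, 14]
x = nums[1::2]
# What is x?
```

nums has length 8. The slice nums[1::2] selects indices [1, 3, 5, 7] (1->4, 3->20, 5->14, 7->14), giving [4, 20, 14, 14].

[4, 20, 14, 14]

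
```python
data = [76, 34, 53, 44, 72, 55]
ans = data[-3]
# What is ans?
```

data has length 6. Negative index -3 maps to positive index 6 + (-3) = 3. data[3] = 44.

44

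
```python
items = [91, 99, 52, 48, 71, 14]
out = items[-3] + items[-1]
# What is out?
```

items has length 6. Negative index -3 maps to positive index 6 + (-3) = 3. items[3] = 48.
items has length 6. Negative index -1 maps to positive index 6 + (-1) = 5. items[5] = 14.
Sum: 48 + 14 = 62.

62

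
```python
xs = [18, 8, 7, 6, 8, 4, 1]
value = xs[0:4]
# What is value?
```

xs has length 7. The slice xs[0:4] selects indices [0, 1, 2, 3] (0->18, 1->8, 2->7, 3->6), giving [18, 8, 7, 6].

[18, 8, 7, 6]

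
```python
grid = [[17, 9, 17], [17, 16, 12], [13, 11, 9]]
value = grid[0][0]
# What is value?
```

grid[0] = [17, 9, 17]. Taking column 0 of that row yields 17.

17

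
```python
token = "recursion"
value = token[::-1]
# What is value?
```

token has length 9. The slice token[::-1] selects indices [8, 7, 6, 5, 4, 3, 2, 1, 0] (8->'n', 7->'o', 6->'i', 5->'s', 4->'r', 3->'u', 2->'c', 1->'e', 0->'r'), giving 'noisrucer'.

'noisrucer'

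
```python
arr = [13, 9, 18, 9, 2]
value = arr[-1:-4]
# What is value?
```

arr has length 5. The slice arr[-1:-4] resolves to an empty index range, so the result is [].

[]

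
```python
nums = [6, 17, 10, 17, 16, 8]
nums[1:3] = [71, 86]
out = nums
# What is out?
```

nums starts as [6, 17, 10, 17, 16, 8] (length 6). The slice nums[1:3] covers indices [1, 2] with values [17, 10]. Replacing that slice with [71, 86] (same length) produces [6, 71, 86, 17, 16, 8].

[6, 71, 86, 17, 16, 8]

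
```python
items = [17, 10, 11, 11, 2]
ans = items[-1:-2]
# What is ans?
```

items has length 5. The slice items[-1:-2] resolves to an empty index range, so the result is [].

[]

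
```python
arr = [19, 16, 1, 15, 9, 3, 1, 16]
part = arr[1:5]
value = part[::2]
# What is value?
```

arr has length 8. The slice arr[1:5] selects indices [1, 2, 3, 4] (1->16, 2->1, 3->15, 4->9), giving [16, 1, 15, 9]. So part = [16, 1, 15, 9]. part has length 4. The slice part[::2] selects indices [0, 2] (0->16, 2->15), giving [16, 15].

[16, 15]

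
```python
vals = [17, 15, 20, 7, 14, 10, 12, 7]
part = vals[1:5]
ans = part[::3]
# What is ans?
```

vals has length 8. The slice vals[1:5] selects indices [1, 2, 3, 4] (1->15, 2->20, 3->7, 4->14), giving [15, 20, 7, 14]. So part = [15, 20, 7, 14]. part has length 4. The slice part[::3] selects indices [0, 3] (0->15, 3->14), giving [15, 14].

[15, 14]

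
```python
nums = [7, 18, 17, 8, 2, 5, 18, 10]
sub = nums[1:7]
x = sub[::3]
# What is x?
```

nums has length 8. The slice nums[1:7] selects indices [1, 2, 3, 4, 5, 6] (1->18, 2->17, 3->8, 4->2, 5->5, 6->18), giving [18, 17, 8, 2, 5, 18]. So sub = [18, 17, 8, 2, 5, 18]. sub has length 6. The slice sub[::3] selects indices [0, 3] (0->18, 3->2), giving [18, 2].

[18, 2]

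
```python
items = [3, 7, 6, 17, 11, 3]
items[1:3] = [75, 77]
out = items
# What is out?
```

items starts as [3, 7, 6, 17, 11, 3] (length 6). The slice items[1:3] covers indices [1, 2] with values [7, 6]. Replacing that slice with [75, 77] (same length) produces [3, 75, 77, 17, 11, 3].

[3, 75, 77, 17, 11, 3]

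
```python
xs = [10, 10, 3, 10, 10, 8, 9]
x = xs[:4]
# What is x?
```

xs has length 7. The slice xs[:4] selects indices [0, 1, 2, 3] (0->10, 1->10, 2->3, 3->10), giving [10, 10, 3, 10].

[10, 10, 3, 10]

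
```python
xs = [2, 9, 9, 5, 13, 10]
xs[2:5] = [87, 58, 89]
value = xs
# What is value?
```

xs starts as [2, 9, 9, 5, 13, 10] (length 6). The slice xs[2:5] covers indices [2, 3, 4] with values [9, 5, 13]. Replacing that slice with [87, 58, 89] (same length) produces [2, 9, 87, 58, 89, 10].

[2, 9, 87, 58, 89, 10]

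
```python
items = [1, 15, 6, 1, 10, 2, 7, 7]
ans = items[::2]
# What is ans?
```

items has length 8. The slice items[::2] selects indices [0, 2, 4, 6] (0->1, 2->6, 4->10, 6->7), giving [1, 6, 10, 7].

[1, 6, 10, 7]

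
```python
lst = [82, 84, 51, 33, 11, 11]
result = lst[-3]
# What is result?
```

lst has length 6. Negative index -3 maps to positive index 6 + (-3) = 3. lst[3] = 33.

33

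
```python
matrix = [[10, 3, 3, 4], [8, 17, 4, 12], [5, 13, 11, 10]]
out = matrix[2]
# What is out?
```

matrix has 3 rows. Row 2 is [5, 13, 11, 10].

[5, 13, 11, 10]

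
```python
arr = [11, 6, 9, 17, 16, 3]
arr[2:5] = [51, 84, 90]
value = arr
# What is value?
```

arr starts as [11, 6, 9, 17, 16, 3] (length 6). The slice arr[2:5] covers indices [2, 3, 4] with values [9, 17, 16]. Replacing that slice with [51, 84, 90] (same length) produces [11, 6, 51, 84, 90, 3].

[11, 6, 51, 84, 90, 3]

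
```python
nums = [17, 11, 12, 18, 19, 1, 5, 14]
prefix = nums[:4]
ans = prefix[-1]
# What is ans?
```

nums has length 8. The slice nums[:4] selects indices [0, 1, 2, 3] (0->17, 1->11, 2->12, 3->18), giving [17, 11, 12, 18]. So prefix = [17, 11, 12, 18]. Then prefix[-1] = 18.

18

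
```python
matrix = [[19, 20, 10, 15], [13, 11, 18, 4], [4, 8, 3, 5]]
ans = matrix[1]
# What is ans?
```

matrix has 3 rows. Row 1 is [13, 11, 18, 4].

[13, 11, 18, 4]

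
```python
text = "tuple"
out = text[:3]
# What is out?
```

text has length 5. The slice text[:3] selects indices [0, 1, 2] (0->'t', 1->'u', 2->'p'), giving 'tup'.

'tup'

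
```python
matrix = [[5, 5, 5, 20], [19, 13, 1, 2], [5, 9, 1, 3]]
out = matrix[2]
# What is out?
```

matrix has 3 rows. Row 2 is [5, 9, 1, 3].

[5, 9, 1, 3]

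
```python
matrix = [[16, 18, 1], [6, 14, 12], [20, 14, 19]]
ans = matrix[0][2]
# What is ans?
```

matrix[0] = [16, 18, 1]. Taking column 2 of that row yields 1.

1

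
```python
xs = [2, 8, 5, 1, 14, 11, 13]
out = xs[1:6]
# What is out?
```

xs has length 7. The slice xs[1:6] selects indices [1, 2, 3, 4, 5] (1->8, 2->5, 3->1, 4->14, 5->11), giving [8, 5, 1, 14, 11].

[8, 5, 1, 14, 11]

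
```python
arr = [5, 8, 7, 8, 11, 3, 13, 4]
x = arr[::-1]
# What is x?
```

arr has length 8. The slice arr[::-1] selects indices [7, 6, 5, 4, 3, 2, 1, 0] (7->4, 6->13, 5->3, 4->11, 3->8, 2->7, 1->8, 0->5), giving [4, 13, 3, 11, 8, 7, 8, 5].

[4, 13, 3, 11, 8, 7, 8, 5]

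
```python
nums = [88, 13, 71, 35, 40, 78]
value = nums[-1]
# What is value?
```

nums has length 6. Negative index -1 maps to positive index 6 + (-1) = 5. nums[5] = 78.

78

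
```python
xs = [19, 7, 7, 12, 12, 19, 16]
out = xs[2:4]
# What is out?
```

xs has length 7. The slice xs[2:4] selects indices [2, 3] (2->7, 3->12), giving [7, 12].

[7, 12]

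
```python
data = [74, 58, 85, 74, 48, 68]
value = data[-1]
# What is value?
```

data has length 6. Negative index -1 maps to positive index 6 + (-1) = 5. data[5] = 68.

68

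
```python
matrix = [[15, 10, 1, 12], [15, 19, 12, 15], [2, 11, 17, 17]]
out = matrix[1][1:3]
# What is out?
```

matrix[1] = [15, 19, 12, 15]. matrix[1] has length 4. The slice matrix[1][1:3] selects indices [1, 2] (1->19, 2->12), giving [19, 12].

[19, 12]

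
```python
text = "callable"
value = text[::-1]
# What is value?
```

text has length 8. The slice text[::-1] selects indices [7, 6, 5, 4, 3, 2, 1, 0] (7->'e', 6->'l', 5->'b', 4->'a', 3->'l', 2->'l', 1->'a', 0->'c'), giving 'elballac'.

'elballac'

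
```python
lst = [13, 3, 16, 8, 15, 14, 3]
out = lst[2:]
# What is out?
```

lst has length 7. The slice lst[2:] selects indices [2, 3, 4, 5, 6] (2->16, 3->8, 4->15, 5->14, 6->3), giving [16, 8, 15, 14, 3].

[16, 8, 15, 14, 3]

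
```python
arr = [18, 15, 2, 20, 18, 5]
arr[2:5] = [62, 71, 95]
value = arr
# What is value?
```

arr starts as [18, 15, 2, 20, 18, 5] (length 6). The slice arr[2:5] covers indices [2, 3, 4] with values [2, 20, 18]. Replacing that slice with [62, 71, 95] (same length) produces [18, 15, 62, 71, 95, 5].

[18, 15, 62, 71, 95, 5]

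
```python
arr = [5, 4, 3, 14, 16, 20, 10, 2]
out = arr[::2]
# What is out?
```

arr has length 8. The slice arr[::2] selects indices [0, 2, 4, 6] (0->5, 2->3, 4->16, 6->10), giving [5, 3, 16, 10].

[5, 3, 16, 10]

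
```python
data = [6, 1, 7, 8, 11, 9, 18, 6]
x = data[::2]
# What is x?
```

data has length 8. The slice data[::2] selects indices [0, 2, 4, 6] (0->6, 2->7, 4->11, 6->18), giving [6, 7, 11, 18].

[6, 7, 11, 18]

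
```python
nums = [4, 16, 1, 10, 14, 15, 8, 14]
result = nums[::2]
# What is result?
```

nums has length 8. The slice nums[::2] selects indices [0, 2, 4, 6] (0->4, 2->1, 4->14, 6->8), giving [4, 1, 14, 8].

[4, 1, 14, 8]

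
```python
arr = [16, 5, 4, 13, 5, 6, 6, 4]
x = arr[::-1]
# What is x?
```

arr has length 8. The slice arr[::-1] selects indices [7, 6, 5, 4, 3, 2, 1, 0] (7->4, 6->6, 5->6, 4->5, 3->13, 2->4, 1->5, 0->16), giving [4, 6, 6, 5, 13, 4, 5, 16].

[4, 6, 6, 5, 13, 4, 5, 16]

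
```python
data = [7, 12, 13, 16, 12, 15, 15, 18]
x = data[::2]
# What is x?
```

data has length 8. The slice data[::2] selects indices [0, 2, 4, 6] (0->7, 2->13, 4->12, 6->15), giving [7, 13, 12, 15].

[7, 13, 12, 15]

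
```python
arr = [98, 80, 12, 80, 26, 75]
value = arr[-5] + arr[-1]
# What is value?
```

arr has length 6. Negative index -5 maps to positive index 6 + (-5) = 1. arr[1] = 80.
arr has length 6. Negative index -1 maps to positive index 6 + (-1) = 5. arr[5] = 75.
Sum: 80 + 75 = 155.

155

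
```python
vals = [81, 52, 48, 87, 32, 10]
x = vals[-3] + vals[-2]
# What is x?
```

vals has length 6. Negative index -3 maps to positive index 6 + (-3) = 3. vals[3] = 87.
vals has length 6. Negative index -2 maps to positive index 6 + (-2) = 4. vals[4] = 32.
Sum: 87 + 32 = 119.

119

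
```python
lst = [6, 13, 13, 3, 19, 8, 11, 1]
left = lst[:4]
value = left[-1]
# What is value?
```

lst has length 8. The slice lst[:4] selects indices [0, 1, 2, 3] (0->6, 1->13, 2->13, 3->3), giving [6, 13, 13, 3]. So left = [6, 13, 13, 3]. Then left[-1] = 3.

3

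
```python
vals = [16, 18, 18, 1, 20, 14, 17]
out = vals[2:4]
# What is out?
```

vals has length 7. The slice vals[2:4] selects indices [2, 3] (2->18, 3->1), giving [18, 1].

[18, 1]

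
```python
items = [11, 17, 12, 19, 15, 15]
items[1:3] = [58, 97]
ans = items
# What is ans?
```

items starts as [11, 17, 12, 19, 15, 15] (length 6). The slice items[1:3] covers indices [1, 2] with values [17, 12]. Replacing that slice with [58, 97] (same length) produces [11, 58, 97, 19, 15, 15].

[11, 58, 97, 19, 15, 15]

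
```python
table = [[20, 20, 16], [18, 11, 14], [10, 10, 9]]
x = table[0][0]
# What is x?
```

table[0] = [20, 20, 16]. Taking column 0 of that row yields 20.

20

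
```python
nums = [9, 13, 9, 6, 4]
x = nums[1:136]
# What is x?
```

nums has length 5. The slice nums[1:136] selects indices [1, 2, 3, 4] (1->13, 2->9, 3->6, 4->4), giving [13, 9, 6, 4].

[13, 9, 6, 4]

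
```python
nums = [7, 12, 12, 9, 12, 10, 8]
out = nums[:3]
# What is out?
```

nums has length 7. The slice nums[:3] selects indices [0, 1, 2] (0->7, 1->12, 2->12), giving [7, 12, 12].

[7, 12, 12]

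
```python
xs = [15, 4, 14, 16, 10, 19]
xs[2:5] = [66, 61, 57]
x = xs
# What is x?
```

xs starts as [15, 4, 14, 16, 10, 19] (length 6). The slice xs[2:5] covers indices [2, 3, 4] with values [14, 16, 10]. Replacing that slice with [66, 61, 57] (same length) produces [15, 4, 66, 61, 57, 19].

[15, 4, 66, 61, 57, 19]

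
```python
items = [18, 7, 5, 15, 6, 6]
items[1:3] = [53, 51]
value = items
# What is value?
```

items starts as [18, 7, 5, 15, 6, 6] (length 6). The slice items[1:3] covers indices [1, 2] with values [7, 5]. Replacing that slice with [53, 51] (same length) produces [18, 53, 51, 15, 6, 6].

[18, 53, 51, 15, 6, 6]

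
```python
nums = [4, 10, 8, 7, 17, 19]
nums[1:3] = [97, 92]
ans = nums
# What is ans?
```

nums starts as [4, 10, 8, 7, 17, 19] (length 6). The slice nums[1:3] covers indices [1, 2] with values [10, 8]. Replacing that slice with [97, 92] (same length) produces [4, 97, 92, 7, 17, 19].

[4, 97, 92, 7, 17, 19]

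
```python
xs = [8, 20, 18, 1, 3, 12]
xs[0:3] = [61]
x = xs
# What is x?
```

xs starts as [8, 20, 18, 1, 3, 12] (length 6). The slice xs[0:3] covers indices [0, 1, 2] with values [8, 20, 18]. Replacing that slice with [61] (different length) produces [61, 1, 3, 12].

[61, 1, 3, 12]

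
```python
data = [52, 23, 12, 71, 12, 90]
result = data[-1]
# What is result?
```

data has length 6. Negative index -1 maps to positive index 6 + (-1) = 5. data[5] = 90.

90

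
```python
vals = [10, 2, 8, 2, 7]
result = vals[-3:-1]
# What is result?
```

vals has length 5. The slice vals[-3:-1] selects indices [2, 3] (2->8, 3->2), giving [8, 2].

[8, 2]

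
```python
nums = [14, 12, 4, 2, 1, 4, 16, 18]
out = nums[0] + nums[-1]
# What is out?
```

nums has length 8. nums[0] = 14.
nums has length 8. Negative index -1 maps to positive index 8 + (-1) = 7. nums[7] = 18.
Sum: 14 + 18 = 32.

32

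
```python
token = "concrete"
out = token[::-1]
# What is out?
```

token has length 8. The slice token[::-1] selects indices [7, 6, 5, 4, 3, 2, 1, 0] (7->'e', 6->'t', 5->'e', 4->'r', 3->'c', 2->'n', 1->'o', 0->'c'), giving 'etercnoc'.

'etercnoc'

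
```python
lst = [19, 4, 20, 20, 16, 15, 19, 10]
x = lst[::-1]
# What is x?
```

lst has length 8. The slice lst[::-1] selects indices [7, 6, 5, 4, 3, 2, 1, 0] (7->10, 6->19, 5->15, 4->16, 3->20, 2->20, 1->4, 0->19), giving [10, 19, 15, 16, 20, 20, 4, 19].

[10, 19, 15, 16, 20, 20, 4, 19]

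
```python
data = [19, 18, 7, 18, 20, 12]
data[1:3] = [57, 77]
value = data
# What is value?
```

data starts as [19, 18, 7, 18, 20, 12] (length 6). The slice data[1:3] covers indices [1, 2] with values [18, 7]. Replacing that slice with [57, 77] (same length) produces [19, 57, 77, 18, 20, 12].

[19, 57, 77, 18, 20, 12]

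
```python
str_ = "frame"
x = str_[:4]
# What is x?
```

str_ has length 5. The slice str_[:4] selects indices [0, 1, 2, 3] (0->'f', 1->'r', 2->'a', 3->'m'), giving 'fram'.

'fram'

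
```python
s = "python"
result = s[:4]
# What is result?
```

s has length 6. The slice s[:4] selects indices [0, 1, 2, 3] (0->'p', 1->'y', 2->'t', 3->'h'), giving 'pyth'.

'pyth'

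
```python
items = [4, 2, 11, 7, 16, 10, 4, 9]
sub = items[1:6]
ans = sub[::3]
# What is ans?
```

items has length 8. The slice items[1:6] selects indices [1, 2, 3, 4, 5] (1->2, 2->11, 3->7, 4->16, 5->10), giving [2, 11, 7, 16, 10]. So sub = [2, 11, 7, 16, 10]. sub has length 5. The slice sub[::3] selects indices [0, 3] (0->2, 3->16), giving [2, 16].

[2, 16]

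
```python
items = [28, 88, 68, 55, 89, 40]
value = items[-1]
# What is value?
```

items has length 6. Negative index -1 maps to positive index 6 + (-1) = 5. items[5] = 40.

40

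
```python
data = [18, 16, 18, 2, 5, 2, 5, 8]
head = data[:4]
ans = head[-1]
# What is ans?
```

data has length 8. The slice data[:4] selects indices [0, 1, 2, 3] (0->18, 1->16, 2->18, 3->2), giving [18, 16, 18, 2]. So head = [18, 16, 18, 2]. Then head[-1] = 2.

2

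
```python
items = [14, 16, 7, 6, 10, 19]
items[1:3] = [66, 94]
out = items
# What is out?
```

items starts as [14, 16, 7, 6, 10, 19] (length 6). The slice items[1:3] covers indices [1, 2] with values [16, 7]. Replacing that slice with [66, 94] (same length) produces [14, 66, 94, 6, 10, 19].

[14, 66, 94, 6, 10, 19]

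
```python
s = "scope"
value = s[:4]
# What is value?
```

s has length 5. The slice s[:4] selects indices [0, 1, 2, 3] (0->'s', 1->'c', 2->'o', 3->'p'), giving 'scop'.

'scop'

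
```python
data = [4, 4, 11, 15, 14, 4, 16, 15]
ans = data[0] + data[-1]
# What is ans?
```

data has length 8. data[0] = 4.
data has length 8. Negative index -1 maps to positive index 8 + (-1) = 7. data[7] = 15.
Sum: 4 + 15 = 19.

19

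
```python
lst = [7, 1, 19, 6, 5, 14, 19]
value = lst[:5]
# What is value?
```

lst has length 7. The slice lst[:5] selects indices [0, 1, 2, 3, 4] (0->7, 1->1, 2->19, 3->6, 4->5), giving [7, 1, 19, 6, 5].

[7, 1, 19, 6, 5]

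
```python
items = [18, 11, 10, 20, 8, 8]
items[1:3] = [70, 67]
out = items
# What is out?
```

items starts as [18, 11, 10, 20, 8, 8] (length 6). The slice items[1:3] covers indices [1, 2] with values [11, 10]. Replacing that slice with [70, 67] (same length) produces [18, 70, 67, 20, 8, 8].

[18, 70, 67, 20, 8, 8]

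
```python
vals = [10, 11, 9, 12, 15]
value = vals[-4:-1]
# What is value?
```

vals has length 5. The slice vals[-4:-1] selects indices [1, 2, 3] (1->11, 2->9, 3->12), giving [11, 9, 12].

[11, 9, 12]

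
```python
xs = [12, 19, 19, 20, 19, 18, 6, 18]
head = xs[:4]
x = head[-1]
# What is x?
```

xs has length 8. The slice xs[:4] selects indices [0, 1, 2, 3] (0->12, 1->19, 2->19, 3->20), giving [12, 19, 19, 20]. So head = [12, 19, 19, 20]. Then head[-1] = 20.

20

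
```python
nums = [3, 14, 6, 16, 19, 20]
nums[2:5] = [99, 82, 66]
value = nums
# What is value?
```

nums starts as [3, 14, 6, 16, 19, 20] (length 6). The slice nums[2:5] covers indices [2, 3, 4] with values [6, 16, 19]. Replacing that slice with [99, 82, 66] (same length) produces [3, 14, 99, 82, 66, 20].

[3, 14, 99, 82, 66, 20]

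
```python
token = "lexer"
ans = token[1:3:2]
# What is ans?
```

token has length 5. The slice token[1:3:2] selects indices [1] (1->'e'), giving 'e'.

'e'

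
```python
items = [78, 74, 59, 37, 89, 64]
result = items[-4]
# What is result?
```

items has length 6. Negative index -4 maps to positive index 6 + (-4) = 2. items[2] = 59.

59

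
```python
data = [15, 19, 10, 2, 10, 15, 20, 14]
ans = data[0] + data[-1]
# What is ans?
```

data has length 8. data[0] = 15.
data has length 8. Negative index -1 maps to positive index 8 + (-1) = 7. data[7] = 14.
Sum: 15 + 14 = 29.

29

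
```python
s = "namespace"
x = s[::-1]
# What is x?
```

s has length 9. The slice s[::-1] selects indices [8, 7, 6, 5, 4, 3, 2, 1, 0] (8->'e', 7->'c', 6->'a', 5->'p', 4->'s', 3->'e', 2->'m', 1->'a', 0->'n'), giving 'ecapseman'.

'ecapseman'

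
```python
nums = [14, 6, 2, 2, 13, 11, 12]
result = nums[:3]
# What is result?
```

nums has length 7. The slice nums[:3] selects indices [0, 1, 2] (0->14, 1->6, 2->2), giving [14, 6, 2].

[14, 6, 2]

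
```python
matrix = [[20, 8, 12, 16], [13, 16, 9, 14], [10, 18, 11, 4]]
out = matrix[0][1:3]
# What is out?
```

matrix[0] = [20, 8, 12, 16]. matrix[0] has length 4. The slice matrix[0][1:3] selects indices [1, 2] (1->8, 2->12), giving [8, 12].

[8, 12]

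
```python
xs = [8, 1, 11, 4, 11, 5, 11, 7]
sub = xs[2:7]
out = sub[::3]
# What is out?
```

xs has length 8. The slice xs[2:7] selects indices [2, 3, 4, 5, 6] (2->11, 3->4, 4->11, 5->5, 6->11), giving [11, 4, 11, 5, 11]. So sub = [11, 4, 11, 5, 11]. sub has length 5. The slice sub[::3] selects indices [0, 3] (0->11, 3->5), giving [11, 5].

[11, 5]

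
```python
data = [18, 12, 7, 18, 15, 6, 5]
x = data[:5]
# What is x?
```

data has length 7. The slice data[:5] selects indices [0, 1, 2, 3, 4] (0->18, 1->12, 2->7, 3->18, 4->15), giving [18, 12, 7, 18, 15].

[18, 12, 7, 18, 15]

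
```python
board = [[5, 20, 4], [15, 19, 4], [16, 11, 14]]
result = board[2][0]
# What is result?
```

board[2] = [16, 11, 14]. Taking column 0 of that row yields 16.

16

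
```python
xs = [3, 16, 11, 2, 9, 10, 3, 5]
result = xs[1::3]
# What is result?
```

xs has length 8. The slice xs[1::3] selects indices [1, 4, 7] (1->16, 4->9, 7->5), giving [16, 9, 5].

[16, 9, 5]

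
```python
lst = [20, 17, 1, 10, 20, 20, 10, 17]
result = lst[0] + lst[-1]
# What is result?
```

lst has length 8. lst[0] = 20.
lst has length 8. Negative index -1 maps to positive index 8 + (-1) = 7. lst[7] = 17.
Sum: 20 + 17 = 37.

37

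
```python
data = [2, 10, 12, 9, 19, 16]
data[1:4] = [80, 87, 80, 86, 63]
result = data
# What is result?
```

data starts as [2, 10, 12, 9, 19, 16] (length 6). The slice data[1:4] covers indices [1, 2, 3] with values [10, 12, 9]. Replacing that slice with [80, 87, 80, 86, 63] (different length) produces [2, 80, 87, 80, 86, 63, 19, 16].

[2, 80, 87, 80, 86, 63, 19, 16]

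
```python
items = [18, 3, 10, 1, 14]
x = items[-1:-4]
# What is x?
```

items has length 5. The slice items[-1:-4] resolves to an empty index range, so the result is [].

[]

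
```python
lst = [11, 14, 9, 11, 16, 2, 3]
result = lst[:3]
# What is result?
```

lst has length 7. The slice lst[:3] selects indices [0, 1, 2] (0->11, 1->14, 2->9), giving [11, 14, 9].

[11, 14, 9]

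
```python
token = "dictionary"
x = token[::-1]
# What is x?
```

token has length 10. The slice token[::-1] selects indices [9, 8, 7, 6, 5, 4, 3, 2, 1, 0] (9->'y', 8->'r', 7->'a', 6->'n', 5->'o', 4->'i', 3->'t', 2->'c', 1->'i', 0->'d'), giving 'yranoitcid'.

'yranoitcid'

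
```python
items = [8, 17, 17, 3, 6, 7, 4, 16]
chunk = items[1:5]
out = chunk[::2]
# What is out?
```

items has length 8. The slice items[1:5] selects indices [1, 2, 3, 4] (1->17, 2->17, 3->3, 4->6), giving [17, 17, 3, 6]. So chunk = [17, 17, 3, 6]. chunk has length 4. The slice chunk[::2] selects indices [0, 2] (0->17, 2->3), giving [17, 3].

[17, 3]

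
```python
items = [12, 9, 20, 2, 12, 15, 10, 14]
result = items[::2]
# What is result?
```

items has length 8. The slice items[::2] selects indices [0, 2, 4, 6] (0->12, 2->20, 4->12, 6->10), giving [12, 20, 12, 10].

[12, 20, 12, 10]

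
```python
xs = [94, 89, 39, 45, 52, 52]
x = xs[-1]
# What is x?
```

xs has length 6. Negative index -1 maps to positive index 6 + (-1) = 5. xs[5] = 52.

52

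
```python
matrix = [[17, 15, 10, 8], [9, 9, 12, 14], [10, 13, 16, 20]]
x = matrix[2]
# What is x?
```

matrix has 3 rows. Row 2 is [10, 13, 16, 20].

[10, 13, 16, 20]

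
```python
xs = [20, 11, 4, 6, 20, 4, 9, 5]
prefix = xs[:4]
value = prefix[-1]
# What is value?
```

xs has length 8. The slice xs[:4] selects indices [0, 1, 2, 3] (0->20, 1->11, 2->4, 3->6), giving [20, 11, 4, 6]. So prefix = [20, 11, 4, 6]. Then prefix[-1] = 6.

6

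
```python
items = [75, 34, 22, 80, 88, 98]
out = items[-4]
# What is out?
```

items has length 6. Negative index -4 maps to positive index 6 + (-4) = 2. items[2] = 22.

22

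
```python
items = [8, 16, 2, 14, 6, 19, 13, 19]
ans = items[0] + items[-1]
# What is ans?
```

items has length 8. items[0] = 8.
items has length 8. Negative index -1 maps to positive index 8 + (-1) = 7. items[7] = 19.
Sum: 8 + 19 = 27.

27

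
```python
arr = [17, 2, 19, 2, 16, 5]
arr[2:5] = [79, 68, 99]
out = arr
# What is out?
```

arr starts as [17, 2, 19, 2, 16, 5] (length 6). The slice arr[2:5] covers indices [2, 3, 4] with values [19, 2, 16]. Replacing that slice with [79, 68, 99] (same length) produces [17, 2, 79, 68, 99, 5].

[17, 2, 79, 68, 99, 5]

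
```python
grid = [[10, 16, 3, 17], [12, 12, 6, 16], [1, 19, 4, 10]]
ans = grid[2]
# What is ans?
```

grid has 3 rows. Row 2 is [1, 19, 4, 10].

[1, 19, 4, 10]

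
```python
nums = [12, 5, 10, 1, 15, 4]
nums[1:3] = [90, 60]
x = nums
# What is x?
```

nums starts as [12, 5, 10, 1, 15, 4] (length 6). The slice nums[1:3] covers indices [1, 2] with values [5, 10]. Replacing that slice with [90, 60] (same length) produces [12, 90, 60, 1, 15, 4].

[12, 90, 60, 1, 15, 4]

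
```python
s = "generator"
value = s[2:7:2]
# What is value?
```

s has length 9. The slice s[2:7:2] selects indices [2, 4, 6] (2->'n', 4->'r', 6->'t'), giving 'nrt'.

'nrt'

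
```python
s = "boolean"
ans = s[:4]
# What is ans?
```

s has length 7. The slice s[:4] selects indices [0, 1, 2, 3] (0->'b', 1->'o', 2->'o', 3->'l'), giving 'bool'.

'bool'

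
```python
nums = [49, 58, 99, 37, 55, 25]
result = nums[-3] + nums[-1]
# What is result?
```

nums has length 6. Negative index -3 maps to positive index 6 + (-3) = 3. nums[3] = 37.
nums has length 6. Negative index -1 maps to positive index 6 + (-1) = 5. nums[5] = 25.
Sum: 37 + 25 = 62.

62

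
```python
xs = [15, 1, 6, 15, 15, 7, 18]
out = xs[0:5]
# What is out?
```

xs has length 7. The slice xs[0:5] selects indices [0, 1, 2, 3, 4] (0->15, 1->1, 2->6, 3->15, 4->15), giving [15, 1, 6, 15, 15].

[15, 1, 6, 15, 15]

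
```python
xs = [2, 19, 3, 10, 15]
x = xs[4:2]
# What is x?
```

xs has length 5. The slice xs[4:2] resolves to an empty index range, so the result is [].

[]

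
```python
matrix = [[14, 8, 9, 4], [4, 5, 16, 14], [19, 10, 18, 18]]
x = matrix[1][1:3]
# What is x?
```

matrix[1] = [4, 5, 16, 14]. matrix[1] has length 4. The slice matrix[1][1:3] selects indices [1, 2] (1->5, 2->16), giving [5, 16].

[5, 16]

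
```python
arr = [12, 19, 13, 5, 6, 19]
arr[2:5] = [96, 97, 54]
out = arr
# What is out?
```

arr starts as [12, 19, 13, 5, 6, 19] (length 6). The slice arr[2:5] covers indices [2, 3, 4] with values [13, 5, 6]. Replacing that slice with [96, 97, 54] (same length) produces [12, 19, 96, 97, 54, 19].

[12, 19, 96, 97, 54, 19]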